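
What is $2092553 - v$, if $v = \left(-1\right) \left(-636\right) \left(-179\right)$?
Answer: $2206397$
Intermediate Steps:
$v = -113844$ ($v = 636 \left(-179\right) = -113844$)
$2092553 - v = 2092553 - -113844 = 2092553 + 113844 = 2206397$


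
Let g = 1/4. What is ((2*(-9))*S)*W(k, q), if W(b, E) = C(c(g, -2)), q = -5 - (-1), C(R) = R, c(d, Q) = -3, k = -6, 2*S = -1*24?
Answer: -648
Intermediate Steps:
g = 1/4 (g = 1*(1/4) = 1/4 ≈ 0.25000)
S = -12 (S = (-1*24)/2 = (1/2)*(-24) = -12)
q = -4 (q = -5 - 1*(-1) = -5 + 1 = -4)
W(b, E) = -3
((2*(-9))*S)*W(k, q) = ((2*(-9))*(-12))*(-3) = -18*(-12)*(-3) = 216*(-3) = -648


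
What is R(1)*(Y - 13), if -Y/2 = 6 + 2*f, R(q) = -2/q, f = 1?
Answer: 58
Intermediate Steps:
Y = -16 (Y = -2*(6 + 2*1) = -2*(6 + 2) = -2*8 = -16)
R(1)*(Y - 13) = (-2/1)*(-16 - 13) = -2*1*(-29) = -2*(-29) = 58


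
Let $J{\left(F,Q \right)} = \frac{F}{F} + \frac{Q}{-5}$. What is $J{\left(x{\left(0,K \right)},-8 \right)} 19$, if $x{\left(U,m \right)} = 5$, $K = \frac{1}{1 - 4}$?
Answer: $\frac{247}{5} \approx 49.4$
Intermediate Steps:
$K = - \frac{1}{3}$ ($K = \frac{1}{-3} = - \frac{1}{3} \approx -0.33333$)
$J{\left(F,Q \right)} = 1 - \frac{Q}{5}$ ($J{\left(F,Q \right)} = 1 + Q \left(- \frac{1}{5}\right) = 1 - \frac{Q}{5}$)
$J{\left(x{\left(0,K \right)},-8 \right)} 19 = \left(1 - - \frac{8}{5}\right) 19 = \left(1 + \frac{8}{5}\right) 19 = \frac{13}{5} \cdot 19 = \frac{247}{5}$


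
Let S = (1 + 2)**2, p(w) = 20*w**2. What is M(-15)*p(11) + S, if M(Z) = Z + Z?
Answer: -72591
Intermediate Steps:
S = 9 (S = 3**2 = 9)
M(Z) = 2*Z
M(-15)*p(11) + S = (2*(-15))*(20*11**2) + 9 = -600*121 + 9 = -30*2420 + 9 = -72600 + 9 = -72591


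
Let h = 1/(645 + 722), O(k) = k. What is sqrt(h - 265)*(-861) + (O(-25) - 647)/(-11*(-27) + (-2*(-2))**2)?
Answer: -672/313 - 861*I*sqrt(495201218)/1367 ≈ -2.147 - 14016.0*I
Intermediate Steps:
h = 1/1367 ≈ 0.00073153
sqrt(h - 265)*(-861) + (O(-25) - 647)/(-11*(-27) + (-2*(-2))**2) = sqrt(1/1367 - 265)*(-861) + (-25 - 647)/(-11*(-27) + (-2*(-2))**2) = sqrt(-362254/1367)*(-861) - 672/(297 + 4**2) = (I*sqrt(495201218)/1367)*(-861) - 672/(297 + 16) = -861*I*sqrt(495201218)/1367 - 672/313 = -672/313 - 861*I*sqrt(495201218)/1367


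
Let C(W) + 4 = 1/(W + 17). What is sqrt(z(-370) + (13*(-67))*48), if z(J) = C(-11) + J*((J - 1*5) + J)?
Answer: sqrt(8418174)/6 ≈ 483.57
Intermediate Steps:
C(W) = -4 + 1/(17 + W) (C(W) = -4 + 1/(W + 17) = -4 + 1/(17 + W))
z(J) = -23/6 + J*(-5 + 2*J) (z(J) = (-67 - 4*(-11))/(17 - 11) + J*((J - 1*5) + J) = (-67 + 44)/6 + J*((J - 5) + J) = (1/6)*(-23) + J*((-5 + J) + J) = -23/6 + J*(-5 + 2*J))
sqrt(z(-370) + (13*(-67))*48) = sqrt((-23/6 - 5*(-370) + 2*(-370)**2) + (13*(-67))*48) = sqrt((-23/6 + 1850 + 2*136900) - 871*48) = sqrt((-23/6 + 1850 + 273800) - 41808) = sqrt(1653877/6 - 41808) = sqrt(1403029/6) = sqrt(8418174)/6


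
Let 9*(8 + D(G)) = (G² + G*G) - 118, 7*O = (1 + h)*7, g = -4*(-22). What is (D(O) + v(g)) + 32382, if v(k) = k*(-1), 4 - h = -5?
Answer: 290656/9 ≈ 32295.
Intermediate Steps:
h = 9 (h = 4 - 1*(-5) = 4 + 5 = 9)
g = 88
O = 10 (O = ((1 + 9)*7)/7 = (10*7)/7 = (⅐)*70 = 10)
D(G) = -190/9 + 2*G²/9 (D(G) = -8 + ((G² + G*G) - 118)/9 = -8 + ((G² + G²) - 118)/9 = -8 + (2*G² - 118)/9 = -8 + (-118 + 2*G²)/9 = -8 + (-118/9 + 2*G²/9) = -190/9 + 2*G²/9)
v(k) = -k
(D(O) + v(g)) + 32382 = ((-190/9 + (2/9)*10²) - 1*88) + 32382 = ((-190/9 + (2/9)*100) - 88) + 32382 = ((-190/9 + 200/9) - 88) + 32382 = (10/9 - 88) + 32382 = -782/9 + 32382 = 290656/9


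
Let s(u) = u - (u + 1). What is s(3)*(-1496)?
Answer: 1496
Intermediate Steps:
s(u) = -1 (s(u) = u - (1 + u) = u + (-1 - u) = -1)
s(3)*(-1496) = -1*(-1496) = 1496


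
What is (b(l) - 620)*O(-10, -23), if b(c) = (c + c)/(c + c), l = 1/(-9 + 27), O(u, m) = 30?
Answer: -18570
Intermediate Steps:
l = 1/18 ≈ 0.055556
b(c) = 1 (b(c) = (2*c)/((2*c)) = (2*c)*(1/(2*c)) = 1)
(b(l) - 620)*O(-10, -23) = (1 - 620)*30 = -619*30 = -18570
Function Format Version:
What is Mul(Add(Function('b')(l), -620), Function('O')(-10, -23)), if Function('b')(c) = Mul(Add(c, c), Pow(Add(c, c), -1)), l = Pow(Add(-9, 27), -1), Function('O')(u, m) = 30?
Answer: -18570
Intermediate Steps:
l = Rational(1, 18) (l = Pow(18, -1) = Rational(1, 18) ≈ 0.055556)
Function('b')(c) = 1 (Function('b')(c) = Mul(Mul(2, c), Pow(Mul(2, c), -1)) = Mul(Mul(2, c), Mul(Rational(1, 2), Pow(c, -1))) = 1)
Mul(Add(Function('b')(l), -620), Function('O')(-10, -23)) = Mul(Add(1, -620), 30) = Mul(-619, 30) = -18570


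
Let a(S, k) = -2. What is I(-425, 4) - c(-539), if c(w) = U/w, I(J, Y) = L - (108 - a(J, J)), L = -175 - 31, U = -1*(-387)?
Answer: -169937/539 ≈ -315.28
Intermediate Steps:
U = 387
L = -206
I(J, Y) = -316 (I(J, Y) = -206 - (108 - 1*(-2)) = -206 - (108 + 2) = -206 - 1*110 = -206 - 110 = -316)
c(w) = 387/w
I(-425, 4) - c(-539) = -316 - 387/(-539) = -316 - 387*(-1)/539 = -316 - 1*(-387/539) = -316 + 387/539 = -169937/539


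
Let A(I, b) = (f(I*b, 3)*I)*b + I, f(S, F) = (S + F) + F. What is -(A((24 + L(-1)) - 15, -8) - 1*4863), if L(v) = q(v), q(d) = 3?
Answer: -3789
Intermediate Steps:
L(v) = 3
f(S, F) = S + 2*F (f(S, F) = (F + S) + F = S + 2*F)
A(I, b) = I + I*b*(6 + I*b) (A(I, b) = ((I*b + 2*3)*I)*b + I = ((I*b + 6)*I)*b + I = ((6 + I*b)*I)*b + I = (I*(6 + I*b))*b + I = I*b*(6 + I*b) + I = I + I*b*(6 + I*b))
-(A((24 + L(-1)) - 15, -8) - 1*4863) = -(((24 + 3) - 15)*(1 - 8*(6 + ((24 + 3) - 15)*(-8))) - 1*4863) = -((27 - 15)*(1 - 8*(6 + (27 - 15)*(-8))) - 4863) = -(12*(1 - 8*(6 + 12*(-8))) - 4863) = -(12*(1 - 8*(6 - 96)) - 4863) = -(12*(1 - 8*(-90)) - 4863) = -(12*(1 + 720) - 4863) = -(12*721 - 4863) = -(8652 - 4863) = -1*3789 = -3789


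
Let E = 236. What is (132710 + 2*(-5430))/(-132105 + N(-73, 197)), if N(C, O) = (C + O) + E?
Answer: -24370/26349 ≈ -0.92489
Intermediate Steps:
N(C, O) = 236 + C + O (N(C, O) = (C + O) + 236 = 236 + C + O)
(132710 + 2*(-5430))/(-132105 + N(-73, 197)) = (132710 + 2*(-5430))/(-132105 + (236 - 73 + 197)) = (132710 - 10860)/(-132105 + 360) = 121850/(-131745) = 121850*(-1/131745) = -24370/26349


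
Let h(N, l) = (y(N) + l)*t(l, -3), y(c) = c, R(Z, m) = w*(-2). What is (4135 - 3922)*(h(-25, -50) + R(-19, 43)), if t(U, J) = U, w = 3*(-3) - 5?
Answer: 804714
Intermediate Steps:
w = -14 (w = -9 - 5 = -14)
R(Z, m) = 28 (R(Z, m) = -14*(-2) = 28)
h(N, l) = l*(N + l) (h(N, l) = (N + l)*l = l*(N + l))
(4135 - 3922)*(h(-25, -50) + R(-19, 43)) = (4135 - 3922)*(-50*(-25 - 50) + 28) = 213*(-50*(-75) + 28) = 213*(3750 + 28) = 213*3778 = 804714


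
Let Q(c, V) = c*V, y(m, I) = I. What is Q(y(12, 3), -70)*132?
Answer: -27720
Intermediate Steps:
Q(c, V) = V*c
Q(y(12, 3), -70)*132 = -70*3*132 = -210*132 = -27720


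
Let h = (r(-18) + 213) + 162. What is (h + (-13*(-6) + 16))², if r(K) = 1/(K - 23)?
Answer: 369715984/1681 ≈ 2.1994e+5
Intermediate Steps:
r(K) = 1/(-23 + K)
h = 15374/41 (h = (1/(-23 - 18) + 213) + 162 = (1/(-41) + 213) + 162 = (-1/41 + 213) + 162 = 8732/41 + 162 = 15374/41 ≈ 374.98)
(h + (-13*(-6) + 16))² = (15374/41 + (-13*(-6) + 16))² = (15374/41 + (78 + 16))² = (15374/41 + 94)² = (19228/41)² = 369715984/1681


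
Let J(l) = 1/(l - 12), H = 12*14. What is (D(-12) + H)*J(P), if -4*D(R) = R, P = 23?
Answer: 171/11 ≈ 15.545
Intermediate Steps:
D(R) = -R/4
H = 168
J(l) = 1/(-12 + l)
(D(-12) + H)*J(P) = (-¼*(-12) + 168)/(-12 + 23) = (3 + 168)/11 = 171*(1/11) = 171/11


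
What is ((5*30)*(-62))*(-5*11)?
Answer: 511500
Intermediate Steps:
((5*30)*(-62))*(-5*11) = (150*(-62))*(-55) = -9300*(-55) = 511500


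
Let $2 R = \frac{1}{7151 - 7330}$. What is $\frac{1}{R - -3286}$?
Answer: $\frac{358}{1176387} \approx 0.00030432$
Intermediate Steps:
$R = - \frac{1}{358}$ ($R = \frac{1}{2 \left(7151 - 7330\right)} = \frac{1}{2 \left(-179\right)} = \frac{1}{2} \left(- \frac{1}{179}\right) = - \frac{1}{358} \approx -0.0027933$)
$\frac{1}{R - -3286} = \frac{1}{- \frac{1}{358} - -3286} = \frac{1}{- \frac{1}{358} + \left(-1208 + 4494\right)} = \frac{1}{- \frac{1}{358} + 3286} = \frac{1}{\frac{1176387}{358}} = \frac{358}{1176387}$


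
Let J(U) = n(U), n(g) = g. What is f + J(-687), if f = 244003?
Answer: 243316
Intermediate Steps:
J(U) = U
f + J(-687) = 244003 - 687 = 243316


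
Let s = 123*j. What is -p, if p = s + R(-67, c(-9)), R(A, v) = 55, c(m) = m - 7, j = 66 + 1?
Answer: -8296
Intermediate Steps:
j = 67
c(m) = -7 + m
s = 8241 (s = 123*67 = 8241)
p = 8296 (p = 8241 + 55 = 8296)
-p = -1*8296 = -8296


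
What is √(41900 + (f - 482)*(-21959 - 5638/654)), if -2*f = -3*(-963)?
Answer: √4529782057386/327 ≈ 6508.6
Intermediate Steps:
f = -2889/2 (f = -(-3)*(-963)/2 = -½*2889 = -2889/2 ≈ -1444.5)
√(41900 + (f - 482)*(-21959 - 5638/654)) = √(41900 + (-2889/2 - 482)*(-21959 - 5638/654)) = √(41900 - 3853*(-21959 - 5638*1/654)/2) = √(41900 - 3853*(-21959 - 2819/327)/2) = √(41900 - 3853/2*(-7183412/327)) = √(41900 + 13838843218/327) = √(13852544518/327) = √4529782057386/327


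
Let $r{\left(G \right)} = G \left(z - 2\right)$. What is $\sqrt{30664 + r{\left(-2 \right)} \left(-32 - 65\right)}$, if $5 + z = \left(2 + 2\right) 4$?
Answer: $\sqrt{32410} \approx 180.03$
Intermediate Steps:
$z = 11$ ($z = -5 + \left(2 + 2\right) 4 = -5 + 4 \cdot 4 = -5 + 16 = 11$)
$r{\left(G \right)} = 9 G$ ($r{\left(G \right)} = G \left(11 - 2\right) = G 9 = 9 G$)
$\sqrt{30664 + r{\left(-2 \right)} \left(-32 - 65\right)} = \sqrt{30664 + 9 \left(-2\right) \left(-32 - 65\right)} = \sqrt{30664 - -1746} = \sqrt{30664 + 1746} = \sqrt{32410}$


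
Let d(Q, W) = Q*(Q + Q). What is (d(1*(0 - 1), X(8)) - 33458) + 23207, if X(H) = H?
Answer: -10249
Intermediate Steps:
d(Q, W) = 2*Q² (d(Q, W) = Q*(2*Q) = 2*Q²)
(d(1*(0 - 1), X(8)) - 33458) + 23207 = (2*(1*(0 - 1))² - 33458) + 23207 = (2*(1*(-1))² - 33458) + 23207 = (2*(-1)² - 33458) + 23207 = (2*1 - 33458) + 23207 = (2 - 33458) + 23207 = -33456 + 23207 = -10249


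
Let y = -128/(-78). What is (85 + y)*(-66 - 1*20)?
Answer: -290594/39 ≈ -7451.1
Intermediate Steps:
y = 64/39 (y = -128*(-1/78) = 64/39 ≈ 1.6410)
(85 + y)*(-66 - 1*20) = (85 + 64/39)*(-66 - 1*20) = 3379*(-66 - 20)/39 = (3379/39)*(-86) = -290594/39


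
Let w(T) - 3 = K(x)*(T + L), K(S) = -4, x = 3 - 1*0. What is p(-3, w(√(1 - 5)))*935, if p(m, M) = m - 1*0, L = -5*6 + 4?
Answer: -2805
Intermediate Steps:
x = 3 (x = 3 + 0 = 3)
L = -26 (L = -30 + 4 = -26)
w(T) = 107 - 4*T (w(T) = 3 - 4*(T - 26) = 3 - 4*(-26 + T) = 3 + (104 - 4*T) = 107 - 4*T)
p(m, M) = m (p(m, M) = m + 0 = m)
p(-3, w(√(1 - 5)))*935 = -3*935 = -2805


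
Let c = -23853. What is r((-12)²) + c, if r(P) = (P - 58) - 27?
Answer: -23794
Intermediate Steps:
r(P) = -85 + P (r(P) = (-58 + P) - 27 = -85 + P)
r((-12)²) + c = (-85 + (-12)²) - 23853 = (-85 + 144) - 23853 = 59 - 23853 = -23794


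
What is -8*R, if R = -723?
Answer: 5784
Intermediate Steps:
-8*R = -8*(-723) = 5784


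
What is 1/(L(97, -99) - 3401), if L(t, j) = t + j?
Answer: -1/3403 ≈ -0.00029386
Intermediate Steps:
L(t, j) = j + t
1/(L(97, -99) - 3401) = 1/((-99 + 97) - 3401) = 1/(-2 - 3401) = 1/(-3403) = -1/3403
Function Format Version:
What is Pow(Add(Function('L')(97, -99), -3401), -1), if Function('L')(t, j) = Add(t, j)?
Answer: Rational(-1, 3403) ≈ -0.00029386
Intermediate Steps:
Function('L')(t, j) = Add(j, t)
Pow(Add(Function('L')(97, -99), -3401), -1) = Pow(Add(Add(-99, 97), -3401), -1) = Pow(Add(-2, -3401), -1) = Pow(-3403, -1) = Rational(-1, 3403)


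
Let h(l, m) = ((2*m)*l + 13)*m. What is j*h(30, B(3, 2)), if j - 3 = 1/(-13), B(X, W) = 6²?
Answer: 2972664/13 ≈ 2.2867e+5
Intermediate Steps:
B(X, W) = 36
h(l, m) = m*(13 + 2*l*m) (h(l, m) = (2*l*m + 13)*m = (13 + 2*l*m)*m = m*(13 + 2*l*m))
j = 38/13 (j = 3 + 1/(-13) = 3 - 1/13 = 38/13 ≈ 2.9231)
j*h(30, B(3, 2)) = 38*(36*(13 + 2*30*36))/13 = 38*(36*(13 + 2160))/13 = 38*(36*2173)/13 = (38/13)*78228 = 2972664/13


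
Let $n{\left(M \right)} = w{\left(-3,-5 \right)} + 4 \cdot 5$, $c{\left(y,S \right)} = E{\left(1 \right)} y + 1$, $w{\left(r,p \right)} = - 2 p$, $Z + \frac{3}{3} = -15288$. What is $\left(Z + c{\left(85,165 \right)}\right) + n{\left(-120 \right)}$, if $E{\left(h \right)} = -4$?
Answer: $-15598$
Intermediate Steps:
$Z = -15289$ ($Z = -1 - 15288 = -15289$)
$c{\left(y,S \right)} = 1 - 4 y$ ($c{\left(y,S \right)} = - 4 y + 1 = 1 - 4 y$)
$n{\left(M \right)} = 30$ ($n{\left(M \right)} = \left(-2\right) \left(-5\right) + 4 \cdot 5 = 10 + 20 = 30$)
$\left(Z + c{\left(85,165 \right)}\right) + n{\left(-120 \right)} = \left(-15289 + \left(1 - 340\right)\right) + 30 = \left(-15289 - 339\right) + 30 = -15628 + 30 = -15598$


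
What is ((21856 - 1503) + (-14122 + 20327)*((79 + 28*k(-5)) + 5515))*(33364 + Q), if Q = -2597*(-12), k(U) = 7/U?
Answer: 2225434372336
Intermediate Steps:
Q = 31164
((21856 - 1503) + (-14122 + 20327)*((79 + 28*k(-5)) + 5515))*(33364 + Q) = ((21856 - 1503) + (-14122 + 20327)*((79 + 28*(7/(-5))) + 5515))*(33364 + 31164) = (20353 + 6205*((79 + 28*(7*(-1/5))) + 5515))*64528 = (20353 + 6205*((79 + 28*(-7/5)) + 5515))*64528 = (20353 + 6205*((79 - 196/5) + 5515))*64528 = (20353 + 6205*(199/5 + 5515))*64528 = (20353 + 6205*(27774/5))*64528 = (20353 + 34467534)*64528 = 34487887*64528 = 2225434372336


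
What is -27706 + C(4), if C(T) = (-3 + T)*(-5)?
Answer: -27711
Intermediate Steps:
C(T) = 15 - 5*T
-27706 + C(4) = -27706 + (15 - 5*4) = -27706 + (15 - 20) = -27706 - 5 = -27711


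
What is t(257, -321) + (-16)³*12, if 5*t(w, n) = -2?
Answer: -245762/5 ≈ -49152.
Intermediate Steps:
t(w, n) = -⅖ (t(w, n) = (⅕)*(-2) = -⅖)
t(257, -321) + (-16)³*12 = -⅖ + (-16)³*12 = -⅖ - 4096*12 = -⅖ - 49152 = -245762/5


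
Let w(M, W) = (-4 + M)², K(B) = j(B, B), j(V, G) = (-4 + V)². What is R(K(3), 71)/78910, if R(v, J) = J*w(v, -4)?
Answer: 639/78910 ≈ 0.0080978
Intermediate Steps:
K(B) = (-4 + B)²
R(v, J) = J*(-4 + v)²
R(K(3), 71)/78910 = (71*(-4 + (-4 + 3)²)²)/78910 = (71*(-4 + (-1)²)²)*(1/78910) = (71*(-4 + 1)²)*(1/78910) = (71*(-3)²)*(1/78910) = (71*9)*(1/78910) = 639*(1/78910) = 639/78910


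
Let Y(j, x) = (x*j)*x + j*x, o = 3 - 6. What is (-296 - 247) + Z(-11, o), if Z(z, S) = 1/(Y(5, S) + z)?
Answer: -10316/19 ≈ -542.95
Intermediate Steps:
o = -3
Y(j, x) = j*x + j*x² (Y(j, x) = (j*x)*x + j*x = j*x² + j*x = j*x + j*x²)
Z(z, S) = 1/(z + 5*S*(1 + S)) (Z(z, S) = 1/(5*S*(1 + S) + z) = 1/(z + 5*S*(1 + S)))
(-296 - 247) + Z(-11, o) = (-296 - 247) + 1/(-11 + 5*(-3)*(1 - 3)) = -543 + 1/(-11 + 5*(-3)*(-2)) = -543 + 1/(-11 + 30) = -543 + 1/19 = -10316/19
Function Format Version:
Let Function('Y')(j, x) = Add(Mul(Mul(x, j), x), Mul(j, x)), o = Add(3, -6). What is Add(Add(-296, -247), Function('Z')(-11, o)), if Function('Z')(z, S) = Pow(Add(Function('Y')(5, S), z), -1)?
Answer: Rational(-10316, 19) ≈ -542.95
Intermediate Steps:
o = -3
Function('Y')(j, x) = Add(Mul(j, x), Mul(j, Pow(x, 2))) (Function('Y')(j, x) = Add(Mul(Mul(j, x), x), Mul(j, x)) = Add(Mul(j, Pow(x, 2)), Mul(j, x)) = Add(Mul(j, x), Mul(j, Pow(x, 2))))
Function('Z')(z, S) = Pow(Add(z, Mul(5, S, Add(1, S))), -1) (Function('Z')(z, S) = Pow(Add(Mul(5, S, Add(1, S)), z), -1) = Pow(Add(z, Mul(5, S, Add(1, S))), -1))
Add(Add(-296, -247), Function('Z')(-11, o)) = Add(Add(-296, -247), Pow(Add(-11, Mul(5, -3, Add(1, -3))), -1)) = Add(-543, Pow(Add(-11, Mul(5, -3, -2)), -1)) = Add(-543, Pow(Add(-11, 30), -1)) = Add(-543, Pow(19, -1)) = Add(-543, Rational(1, 19)) = Rational(-10316, 19)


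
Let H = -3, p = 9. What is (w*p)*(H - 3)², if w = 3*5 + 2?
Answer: 5508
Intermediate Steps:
w = 17 (w = 15 + 2 = 17)
(w*p)*(H - 3)² = (17*9)*(-3 - 3)² = 153*(-6)² = 153*36 = 5508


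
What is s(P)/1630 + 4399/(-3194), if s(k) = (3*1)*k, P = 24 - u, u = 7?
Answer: -1751869/1301555 ≈ -1.3460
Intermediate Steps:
P = 17 (P = 24 - 1*7 = 24 - 7 = 17)
s(k) = 3*k
s(P)/1630 + 4399/(-3194) = (3*17)/1630 + 4399/(-3194) = 51*(1/1630) + 4399*(-1/3194) = 51/1630 - 4399/3194 = -1751869/1301555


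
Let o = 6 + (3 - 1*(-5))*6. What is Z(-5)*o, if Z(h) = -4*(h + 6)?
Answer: -216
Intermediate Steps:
o = 54 (o = 6 + (3 + 5)*6 = 6 + 8*6 = 6 + 48 = 54)
Z(h) = -24 - 4*h (Z(h) = -4*(6 + h) = -24 - 4*h)
Z(-5)*o = (-24 - 4*(-5))*54 = (-24 + 20)*54 = -4*54 = -216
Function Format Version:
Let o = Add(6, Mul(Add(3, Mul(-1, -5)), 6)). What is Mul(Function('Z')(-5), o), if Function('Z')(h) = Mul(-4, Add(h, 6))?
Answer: -216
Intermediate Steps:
o = 54 (o = Add(6, Mul(Add(3, 5), 6)) = Add(6, Mul(8, 6)) = Add(6, 48) = 54)
Function('Z')(h) = Add(-24, Mul(-4, h)) (Function('Z')(h) = Mul(-4, Add(6, h)) = Add(-24, Mul(-4, h)))
Mul(Function('Z')(-5), o) = Mul(Add(-24, Mul(-4, -5)), 54) = Mul(Add(-24, 20), 54) = Mul(-4, 54) = -216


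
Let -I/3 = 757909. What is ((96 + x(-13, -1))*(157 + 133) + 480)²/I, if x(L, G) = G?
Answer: -785680900/2273727 ≈ -345.55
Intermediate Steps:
I = -2273727 (I = -3*757909 = -2273727)
((96 + x(-13, -1))*(157 + 133) + 480)²/I = ((96 - 1)*(157 + 133) + 480)²/(-2273727) = (95*290 + 480)²*(-1/2273727) = (27550 + 480)²*(-1/2273727) = 28030²*(-1/2273727) = 785680900*(-1/2273727) = -785680900/2273727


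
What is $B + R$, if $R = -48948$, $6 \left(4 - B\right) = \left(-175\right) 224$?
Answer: $- \frac{127232}{3} \approx -42411.0$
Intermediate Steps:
$B = \frac{19612}{3}$ ($B = 4 - \frac{\left(-175\right) 224}{6} = 4 - - \frac{19600}{3} = 4 + \frac{19600}{3} = \frac{19612}{3} \approx 6537.3$)
$B + R = \frac{19612}{3} - 48948 = - \frac{127232}{3}$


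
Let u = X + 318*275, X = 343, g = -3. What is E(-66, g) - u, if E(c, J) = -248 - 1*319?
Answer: -88360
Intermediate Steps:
E(c, J) = -567 (E(c, J) = -248 - 319 = -567)
u = 87793 (u = 343 + 318*275 = 343 + 87450 = 87793)
E(-66, g) - u = -567 - 1*87793 = -567 - 87793 = -88360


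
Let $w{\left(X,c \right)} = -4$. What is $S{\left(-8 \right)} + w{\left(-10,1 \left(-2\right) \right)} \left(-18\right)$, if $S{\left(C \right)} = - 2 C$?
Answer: $88$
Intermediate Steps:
$S{\left(-8 \right)} + w{\left(-10,1 \left(-2\right) \right)} \left(-18\right) = \left(-2\right) \left(-8\right) - -72 = 16 + 72 = 88$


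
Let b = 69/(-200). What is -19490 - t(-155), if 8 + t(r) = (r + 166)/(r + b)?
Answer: -605284058/31069 ≈ -19482.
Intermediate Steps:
b = -69/200 (b = 69*(-1/200) = -69/200 ≈ -0.34500)
t(r) = -8 + (166 + r)/(-69/200 + r) (t(r) = -8 + (r + 166)/(r - 69/200) = -8 + (166 + r)/(-69/200 + r))
-19490 - t(-155) = -19490 - 8*(4219 - 175*(-155))/(-69 + 200*(-155)) = -19490 - 8*(4219 + 27125)/(-69 - 31000) = -19490 - 8*31344/(-31069) = -19490 - 8*(-1)*31344/31069 = -19490 - 1*(-250752/31069) = -19490 + 250752/31069 = -605284058/31069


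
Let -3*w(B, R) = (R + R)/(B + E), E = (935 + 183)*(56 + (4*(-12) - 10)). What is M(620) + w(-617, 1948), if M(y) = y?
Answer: 5310476/8559 ≈ 620.46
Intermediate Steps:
E = -2236 (E = 1118*(56 + (-48 - 10)) = 1118*(56 - 58) = 1118*(-2) = -2236)
w(B, R) = -2*R/(3*(-2236 + B)) (w(B, R) = -(R + R)/(3*(B - 2236)) = -2*R/(3*(-2236 + B)))
M(620) + w(-617, 1948) = 620 - 2*1948/(-6708 + 3*(-617)) = 620 - 2*1948/(-6708 - 1851) = 620 - 2*1948/(-8559) = 620 - 2*1948*(-1/8559) = 620 + 3896/8559 = 5310476/8559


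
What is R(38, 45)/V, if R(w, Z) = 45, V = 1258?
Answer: 45/1258 ≈ 0.035771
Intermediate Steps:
R(38, 45)/V = 45/1258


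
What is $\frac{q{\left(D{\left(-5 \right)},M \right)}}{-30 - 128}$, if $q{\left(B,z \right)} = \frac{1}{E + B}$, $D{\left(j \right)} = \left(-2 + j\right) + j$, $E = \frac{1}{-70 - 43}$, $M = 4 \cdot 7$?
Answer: $\frac{113}{214406} \approx 0.00052704$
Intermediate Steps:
$M = 28$
$E = - \frac{1}{113}$ ($E = \frac{1}{-113} = - \frac{1}{113} \approx -0.0088496$)
$D{\left(j \right)} = -2 + 2 j$
$q{\left(B,z \right)} = \frac{1}{- \frac{1}{113} + B}$
$\frac{q{\left(D{\left(-5 \right)},M \right)}}{-30 - 128} = \frac{113 \frac{1}{-1 + 113 \left(-2 + 2 \left(-5\right)\right)}}{-30 - 128} = \frac{113 \frac{1}{-1 + 113 \left(-2 - 10\right)}}{-30 - 128} = \frac{113 \frac{1}{-1 + 113 \left(-12\right)}}{-158} = \frac{113}{-1 - 1356} \left(- \frac{1}{158}\right) = \frac{113}{-1357} \left(- \frac{1}{158}\right) = 113 \left(- \frac{1}{1357}\right) \left(- \frac{1}{158}\right) = \left(- \frac{113}{1357}\right) \left(- \frac{1}{158}\right) = \frac{113}{214406}$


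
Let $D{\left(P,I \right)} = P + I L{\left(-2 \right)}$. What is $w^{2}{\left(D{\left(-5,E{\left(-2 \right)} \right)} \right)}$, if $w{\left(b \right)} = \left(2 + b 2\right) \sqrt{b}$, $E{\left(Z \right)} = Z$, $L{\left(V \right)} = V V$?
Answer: $-7488$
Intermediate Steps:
$L{\left(V \right)} = V^{2}$
$D{\left(P,I \right)} = P + 4 I$ ($D{\left(P,I \right)} = P + I \left(-2\right)^{2} = P + I 4 = P + 4 I$)
$w{\left(b \right)} = \sqrt{b} \left(2 + 2 b\right)$ ($w{\left(b \right)} = \left(2 + 2 b\right) \sqrt{b} = \sqrt{b} \left(2 + 2 b\right)$)
$w^{2}{\left(D{\left(-5,E{\left(-2 \right)} \right)} \right)} = \left(2 \sqrt{-5 + 4 \left(-2\right)} \left(1 + \left(-5 + 4 \left(-2\right)\right)\right)\right)^{2} = \left(2 \sqrt{-5 - 8} \left(1 - 13\right)\right)^{2} = \left(2 \sqrt{-13} \left(1 - 13\right)\right)^{2} = \left(2 i \sqrt{13} \left(-12\right)\right)^{2} = \left(- 24 i \sqrt{13}\right)^{2} = -7488$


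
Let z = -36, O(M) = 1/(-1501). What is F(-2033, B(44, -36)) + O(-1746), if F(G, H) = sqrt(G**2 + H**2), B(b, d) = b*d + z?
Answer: -1/1501 + sqrt(6757489) ≈ 2599.5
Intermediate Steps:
O(M) = -1/1501
B(b, d) = -36 + b*d (B(b, d) = b*d - 36 = -36 + b*d)
F(-2033, B(44, -36)) + O(-1746) = sqrt((-2033)**2 + (-36 + 44*(-36))**2) - 1/1501 = sqrt(4133089 + (-36 - 1584)**2) - 1/1501 = sqrt(4133089 + (-1620)**2) - 1/1501 = sqrt(4133089 + 2624400) - 1/1501 = sqrt(6757489) - 1/1501 = -1/1501 + sqrt(6757489)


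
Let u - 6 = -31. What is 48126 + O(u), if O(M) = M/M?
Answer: 48127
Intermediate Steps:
u = -25 (u = 6 - 31 = -25)
O(M) = 1
48126 + O(u) = 48126 + 1 = 48127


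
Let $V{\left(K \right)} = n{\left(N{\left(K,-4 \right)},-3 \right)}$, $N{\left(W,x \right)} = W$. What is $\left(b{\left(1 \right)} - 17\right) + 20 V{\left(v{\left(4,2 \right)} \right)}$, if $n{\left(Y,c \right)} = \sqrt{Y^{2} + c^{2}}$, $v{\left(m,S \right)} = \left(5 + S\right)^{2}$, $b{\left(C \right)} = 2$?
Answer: $-15 + 20 \sqrt{2410} \approx 966.83$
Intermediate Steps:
$V{\left(K \right)} = \sqrt{9 + K^{2}}$ ($V{\left(K \right)} = \sqrt{K^{2} + \left(-3\right)^{2}} = \sqrt{K^{2} + 9} = \sqrt{9 + K^{2}}$)
$\left(b{\left(1 \right)} - 17\right) + 20 V{\left(v{\left(4,2 \right)} \right)} = \left(2 - 17\right) + 20 \sqrt{9 + \left(\left(5 + 2\right)^{2}\right)^{2}} = \left(2 - 17\right) + 20 \sqrt{9 + \left(7^{2}\right)^{2}} = -15 + 20 \sqrt{9 + 49^{2}} = -15 + 20 \sqrt{9 + 2401} = -15 + 20 \sqrt{2410}$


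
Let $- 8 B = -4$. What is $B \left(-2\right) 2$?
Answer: $-2$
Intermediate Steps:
$B = \frac{1}{2}$ ($B = \left(- \frac{1}{8}\right) \left(-4\right) = \frac{1}{2} \approx 0.5$)
$B \left(-2\right) 2 = \frac{1}{2} \left(-2\right) 2 = \left(-1\right) 2 = -2$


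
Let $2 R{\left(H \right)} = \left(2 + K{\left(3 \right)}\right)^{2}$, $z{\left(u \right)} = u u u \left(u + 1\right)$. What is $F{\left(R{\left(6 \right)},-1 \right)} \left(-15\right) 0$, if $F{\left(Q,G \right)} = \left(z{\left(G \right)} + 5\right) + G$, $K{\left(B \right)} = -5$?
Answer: $0$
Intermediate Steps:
$z{\left(u \right)} = u^{3} \left(1 + u\right)$ ($z{\left(u \right)} = u^{2} u \left(1 + u\right) = u^{3} \left(1 + u\right)$)
$R{\left(H \right)} = \frac{9}{2}$ ($R{\left(H \right)} = \frac{\left(2 - 5\right)^{2}}{2} = \frac{\left(-3\right)^{2}}{2} = \frac{1}{2} \cdot 9 = \frac{9}{2}$)
$F{\left(Q,G \right)} = 5 + G + G^{3} \left(1 + G\right)$ ($F{\left(Q,G \right)} = \left(G^{3} \left(1 + G\right) + 5\right) + G = \left(5 + G^{3} \left(1 + G\right)\right) + G = 5 + G + G^{3} \left(1 + G\right)$)
$F{\left(R{\left(6 \right)},-1 \right)} \left(-15\right) 0 = \left(5 - 1 + \left(-1\right)^{3} \left(1 - 1\right)\right) \left(-15\right) 0 = \left(5 - 1 - 0\right) \left(-15\right) 0 = \left(5 - 1 + 0\right) \left(-15\right) 0 = 4 \left(-15\right) 0 = \left(-60\right) 0 = 0$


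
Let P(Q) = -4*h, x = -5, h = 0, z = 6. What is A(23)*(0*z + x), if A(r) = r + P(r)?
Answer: -115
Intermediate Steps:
P(Q) = 0 (P(Q) = -4*0 = 0)
A(r) = r (A(r) = r + 0 = r)
A(23)*(0*z + x) = 23*(0*6 - 5) = 23*(0 - 5) = 23*(-5) = -115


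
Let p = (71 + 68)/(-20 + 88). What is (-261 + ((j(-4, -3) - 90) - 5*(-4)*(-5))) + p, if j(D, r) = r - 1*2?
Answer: -30869/68 ≈ -453.96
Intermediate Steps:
j(D, r) = -2 + r (j(D, r) = r - 2 = -2 + r)
p = 139/68 ≈ 2.0441
(-261 + ((j(-4, -3) - 90) - 5*(-4)*(-5))) + p = (-261 + (((-2 - 3) - 90) - 5*(-4)*(-5))) + 139/68 = (-261 + ((-5 - 90) + 20*(-5))) + 139/68 = (-261 + (-95 - 100)) + 139/68 = (-261 - 195) + 139/68 = -456 + 139/68 = -30869/68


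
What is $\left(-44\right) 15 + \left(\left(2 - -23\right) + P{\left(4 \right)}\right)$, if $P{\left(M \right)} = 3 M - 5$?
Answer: $-628$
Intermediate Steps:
$P{\left(M \right)} = -5 + 3 M$
$\left(-44\right) 15 + \left(\left(2 - -23\right) + P{\left(4 \right)}\right) = \left(-44\right) 15 + \left(\left(2 - -23\right) + \left(-5 + 3 \cdot 4\right)\right) = -660 + \left(\left(2 + 23\right) + \left(-5 + 12\right)\right) = -660 + \left(25 + 7\right) = -660 + 32 = -628$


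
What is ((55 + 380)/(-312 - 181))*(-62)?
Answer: 930/17 ≈ 54.706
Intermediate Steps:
((55 + 380)/(-312 - 181))*(-62) = (435/(-493))*(-62) = (435*(-1/493))*(-62) = -15/17*(-62) = 930/17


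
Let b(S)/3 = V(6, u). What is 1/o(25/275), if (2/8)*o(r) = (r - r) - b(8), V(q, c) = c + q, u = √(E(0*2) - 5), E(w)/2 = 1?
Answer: I/(12*(√3 - 6*I)) ≈ -0.012821 + 0.003701*I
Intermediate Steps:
E(w) = 2 (E(w) = 2*1 = 2)
u = I*√3 (u = √(2 - 5) = √(-3) = I*√3 ≈ 1.732*I)
b(S) = 18 + 3*I*√3 (b(S) = 3*(I*√3 + 6) = 3*(6 + I*√3) = 18 + 3*I*√3)
o(r) = -72 - 12*I*√3 (o(r) = 4*((r - r) - (18 + 3*I*√3)) = 4*(0 + (-18 - 3*I*√3)) = 4*(-18 - 3*I*√3) = -72 - 12*I*√3)
1/o(25/275) = 1/(-72 - 12*I*√3)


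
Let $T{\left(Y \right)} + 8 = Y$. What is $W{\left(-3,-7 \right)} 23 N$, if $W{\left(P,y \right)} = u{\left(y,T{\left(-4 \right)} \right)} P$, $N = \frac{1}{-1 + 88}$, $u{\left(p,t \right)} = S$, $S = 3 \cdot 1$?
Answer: $- \frac{69}{29} \approx -2.3793$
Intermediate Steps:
$T{\left(Y \right)} = -8 + Y$
$S = 3$
$u{\left(p,t \right)} = 3$
$N = \frac{1}{87} \approx 0.011494$
$W{\left(P,y \right)} = 3 P$
$W{\left(-3,-7 \right)} 23 N = 3 \left(-3\right) 23 \cdot \frac{1}{87} = \left(-9\right) 23 \cdot \frac{1}{87} = \left(-207\right) \frac{1}{87} = - \frac{69}{29}$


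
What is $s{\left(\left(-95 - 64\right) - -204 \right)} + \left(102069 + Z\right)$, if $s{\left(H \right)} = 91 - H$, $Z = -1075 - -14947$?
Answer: $115987$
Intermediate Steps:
$Z = 13872$ ($Z = -1075 + 14947 = 13872$)
$s{\left(\left(-95 - 64\right) - -204 \right)} + \left(102069 + Z\right) = \left(91 - \left(\left(-95 - 64\right) - -204\right)\right) + \left(102069 + 13872\right) = \left(91 - \left(\left(-95 - 64\right) + 204\right)\right) + 115941 = \left(91 - \left(-159 + 204\right)\right) + 115941 = \left(91 - 45\right) + 115941 = 46 + 115941 = 115987$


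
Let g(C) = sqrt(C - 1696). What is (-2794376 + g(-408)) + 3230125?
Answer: 435749 + 2*I*sqrt(526) ≈ 4.3575e+5 + 45.869*I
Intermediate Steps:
g(C) = sqrt(-1696 + C)
(-2794376 + g(-408)) + 3230125 = (-2794376 + sqrt(-1696 - 408)) + 3230125 = (-2794376 + sqrt(-2104)) + 3230125 = (-2794376 + 2*I*sqrt(526)) + 3230125 = 435749 + 2*I*sqrt(526)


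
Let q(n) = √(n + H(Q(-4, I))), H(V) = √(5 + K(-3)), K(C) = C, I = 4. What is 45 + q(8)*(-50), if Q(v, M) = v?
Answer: 45 - 50*√(8 + √2) ≈ -108.41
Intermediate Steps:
H(V) = √2 (H(V) = √(5 - 3) = √2)
q(n) = √(n + √2)
45 + q(8)*(-50) = 45 + √(8 + √2)*(-50) = 45 - 50*√(8 + √2)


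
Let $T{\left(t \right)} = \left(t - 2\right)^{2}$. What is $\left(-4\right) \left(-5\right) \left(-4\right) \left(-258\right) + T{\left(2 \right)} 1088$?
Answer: $20640$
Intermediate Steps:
$T{\left(t \right)} = \left(-2 + t\right)^{2}$
$\left(-4\right) \left(-5\right) \left(-4\right) \left(-258\right) + T{\left(2 \right)} 1088 = \left(-4\right) \left(-5\right) \left(-4\right) \left(-258\right) + \left(-2 + 2\right)^{2} \cdot 1088 = 20 \left(-4\right) \left(-258\right) + 0^{2} \cdot 1088 = \left(-80\right) \left(-258\right) + 0 \cdot 1088 = 20640 + 0 = 20640$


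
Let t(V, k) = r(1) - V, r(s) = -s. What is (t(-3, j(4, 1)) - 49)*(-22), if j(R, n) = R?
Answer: 1034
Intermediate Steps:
t(V, k) = -1 - V (t(V, k) = -1*1 - V = -1 - V)
(t(-3, j(4, 1)) - 49)*(-22) = ((-1 - 1*(-3)) - 49)*(-22) = ((-1 + 3) - 49)*(-22) = (2 - 49)*(-22) = -47*(-22) = 1034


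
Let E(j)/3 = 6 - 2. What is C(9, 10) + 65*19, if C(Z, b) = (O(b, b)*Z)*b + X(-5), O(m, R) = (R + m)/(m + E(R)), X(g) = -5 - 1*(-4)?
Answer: 14474/11 ≈ 1315.8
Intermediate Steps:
E(j) = 12 (E(j) = 3*(6 - 2) = 3*4 = 12)
X(g) = -1 (X(g) = -5 + 4 = -1)
O(m, R) = (R + m)/(12 + m) (O(m, R) = (R + m)/(m + 12) = (R + m)/(12 + m))
C(Z, b) = -1 + 2*Z*b**2/(12 + b) (C(Z, b) = (((b + b)/(12 + b))*Z)*b - 1 = (((2*b)/(12 + b))*Z)*b - 1 = ((2*b/(12 + b))*Z)*b - 1 = (2*Z*b/(12 + b))*b - 1 = 2*Z*b**2/(12 + b) - 1 = -1 + 2*Z*b**2/(12 + b))
C(9, 10) + 65*19 = (-12 - 1*10 + 2*9*10**2)/(12 + 10) + 65*19 = (-12 - 10 + 2*9*100)/22 + 1235 = (-12 - 10 + 1800)/22 + 1235 = (1/22)*1778 + 1235 = 889/11 + 1235 = 14474/11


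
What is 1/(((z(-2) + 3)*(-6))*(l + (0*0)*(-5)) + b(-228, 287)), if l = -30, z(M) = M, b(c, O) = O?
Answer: 1/467 ≈ 0.0021413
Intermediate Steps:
1/(((z(-2) + 3)*(-6))*(l + (0*0)*(-5)) + b(-228, 287)) = 1/(((-2 + 3)*(-6))*(-30 + (0*0)*(-5)) + 287) = 1/((1*(-6))*(-30 + 0*(-5)) + 287) = 1/(-6*(-30 + 0) + 287) = 1/(-6*(-30) + 287) = 1/(180 + 287) = 1/467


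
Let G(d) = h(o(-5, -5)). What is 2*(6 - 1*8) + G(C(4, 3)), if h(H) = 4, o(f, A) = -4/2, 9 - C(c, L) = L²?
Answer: 0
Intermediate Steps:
C(c, L) = 9 - L²
o(f, A) = -2 (o(f, A) = -4*½ = -2)
G(d) = 4
2*(6 - 1*8) + G(C(4, 3)) = 2*(6 - 1*8) + 4 = 2*(6 - 8) + 4 = 2*(-2) + 4 = -4 + 4 = 0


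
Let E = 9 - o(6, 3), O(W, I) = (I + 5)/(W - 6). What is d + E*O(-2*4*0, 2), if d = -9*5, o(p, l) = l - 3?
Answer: -111/2 ≈ -55.500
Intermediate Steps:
o(p, l) = -3 + l
O(W, I) = (5 + I)/(-6 + W)
d = -45
E = 9 (E = 9 - (-3 + 3) = 9 - 1*0 = 9 + 0 = 9)
d + E*O(-2*4*0, 2) = -45 + 9*((5 + 2)/(-6 - 2*4*0)) = -45 + 9*(7/(-6 - 8*0)) = -45 + 9*(7/(-6 + 0)) = -45 + 9*(7/(-6)) = -45 + 9*(-⅙*7) = -45 + 9*(-7/6) = -45 - 21/2 = -111/2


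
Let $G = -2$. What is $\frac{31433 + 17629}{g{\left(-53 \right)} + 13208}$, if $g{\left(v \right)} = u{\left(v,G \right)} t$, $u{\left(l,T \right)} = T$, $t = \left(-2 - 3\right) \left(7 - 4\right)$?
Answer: $\frac{24531}{6619} \approx 3.7062$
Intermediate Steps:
$t = -15$ ($t = \left(-5\right) 3 = -15$)
$g{\left(v \right)} = 30$ ($g{\left(v \right)} = \left(-2\right) \left(-15\right) = 30$)
$\frac{31433 + 17629}{g{\left(-53 \right)} + 13208} = \frac{31433 + 17629}{30 + 13208} = \frac{49062}{13238} = 49062 \cdot \frac{1}{13238} = \frac{24531}{6619}$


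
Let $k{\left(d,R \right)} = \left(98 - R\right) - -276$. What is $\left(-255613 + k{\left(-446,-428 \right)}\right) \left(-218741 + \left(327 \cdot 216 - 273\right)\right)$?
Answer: $37809365802$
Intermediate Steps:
$k{\left(d,R \right)} = 374 - R$ ($k{\left(d,R \right)} = \left(98 - R\right) + 276 = 374 - R$)
$\left(-255613 + k{\left(-446,-428 \right)}\right) \left(-218741 + \left(327 \cdot 216 - 273\right)\right) = \left(-255613 + \left(374 - -428\right)\right) \left(-218741 + \left(327 \cdot 216 - 273\right)\right) = \left(-255613 + \left(374 + 428\right)\right) \left(-218741 + \left(70632 - 273\right)\right) = \left(-255613 + 802\right) \left(-218741 + 70359\right) = \left(-254811\right) \left(-148382\right) = 37809365802$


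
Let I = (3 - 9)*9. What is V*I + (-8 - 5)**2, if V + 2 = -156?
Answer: 8701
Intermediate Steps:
V = -158 (V = -2 - 156 = -158)
I = -54 (I = -6*9 = -54)
V*I + (-8 - 5)**2 = -158*(-54) + (-8 - 5)**2 = 8532 + (-13)**2 = 8532 + 169 = 8701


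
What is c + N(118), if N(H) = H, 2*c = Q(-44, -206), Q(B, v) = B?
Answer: 96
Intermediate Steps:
c = -22 (c = (½)*(-44) = -22)
c + N(118) = -22 + 118 = 96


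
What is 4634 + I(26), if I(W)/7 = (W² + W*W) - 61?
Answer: 13671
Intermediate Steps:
I(W) = -427 + 14*W² (I(W) = 7*((W² + W*W) - 61) = 7*((W² + W²) - 61) = 7*(2*W² - 61) = 7*(-61 + 2*W²) = -427 + 14*W²)
4634 + I(26) = 4634 + (-427 + 14*26²) = 4634 + (-427 + 14*676) = 4634 + (-427 + 9464) = 4634 + 9037 = 13671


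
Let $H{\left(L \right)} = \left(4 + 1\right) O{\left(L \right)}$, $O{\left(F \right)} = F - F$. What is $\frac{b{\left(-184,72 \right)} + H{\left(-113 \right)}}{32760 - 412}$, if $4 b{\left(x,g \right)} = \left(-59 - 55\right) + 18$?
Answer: $- \frac{6}{8087} \approx -0.00074193$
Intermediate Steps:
$O{\left(F \right)} = 0$
$b{\left(x,g \right)} = -24$ ($b{\left(x,g \right)} = \frac{\left(-59 - 55\right) + 18}{4} = \frac{-114 + 18}{4} = \frac{1}{4} \left(-96\right) = -24$)
$H{\left(L \right)} = 0$ ($H{\left(L \right)} = \left(4 + 1\right) 0 = 5 \cdot 0 = 0$)
$\frac{b{\left(-184,72 \right)} + H{\left(-113 \right)}}{32760 - 412} = \frac{-24 + 0}{32760 - 412} = - \frac{24}{32348} = \left(-24\right) \frac{1}{32348} = - \frac{6}{8087}$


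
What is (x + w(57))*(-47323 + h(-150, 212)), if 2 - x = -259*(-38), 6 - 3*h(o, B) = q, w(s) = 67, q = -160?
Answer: 1385840719/3 ≈ 4.6195e+8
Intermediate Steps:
h(o, B) = 166/3 (h(o, B) = 2 - 1/3*(-160) = 2 + 160/3 = 166/3)
x = -9840 (x = 2 - (-259)*(-38) = 2 - 1*9842 = 2 - 9842 = -9840)
(x + w(57))*(-47323 + h(-150, 212)) = (-9840 + 67)*(-47323 + 166/3) = -9773*(-141803/3) = 1385840719/3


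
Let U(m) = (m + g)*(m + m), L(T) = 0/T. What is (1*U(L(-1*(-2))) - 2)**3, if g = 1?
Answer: -8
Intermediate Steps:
L(T) = 0
U(m) = 2*m*(1 + m) (U(m) = (m + 1)*(m + m) = (1 + m)*(2*m) = 2*m*(1 + m))
(1*U(L(-1*(-2))) - 2)**3 = (1*(2*0*(1 + 0)) - 2)**3 = (1*(2*0*1) - 2)**3 = (1*0 - 2)**3 = (0 - 2)**3 = (-2)**3 = -8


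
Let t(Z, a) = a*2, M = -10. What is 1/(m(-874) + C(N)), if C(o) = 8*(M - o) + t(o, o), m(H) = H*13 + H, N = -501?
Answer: -1/9310 ≈ -0.00010741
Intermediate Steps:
t(Z, a) = 2*a
m(H) = 14*H (m(H) = 13*H + H = 14*H)
C(o) = -80 - 6*o (C(o) = 8*(-10 - o) + 2*o = (-80 - 8*o) + 2*o = -80 - 6*o)
1/(m(-874) + C(N)) = 1/(14*(-874) + (-80 - 6*(-501))) = 1/(-12236 + (-80 + 3006)) = 1/(-12236 + 2926) = 1/(-9310) = -1/9310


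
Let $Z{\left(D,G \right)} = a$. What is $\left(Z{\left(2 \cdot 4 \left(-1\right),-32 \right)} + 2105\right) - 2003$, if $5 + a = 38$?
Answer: $135$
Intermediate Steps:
$a = 33$ ($a = -5 + 38 = 33$)
$Z{\left(D,G \right)} = 33$
$\left(Z{\left(2 \cdot 4 \left(-1\right),-32 \right)} + 2105\right) - 2003 = \left(33 + 2105\right) - 2003 = 2138 - 2003 = 135$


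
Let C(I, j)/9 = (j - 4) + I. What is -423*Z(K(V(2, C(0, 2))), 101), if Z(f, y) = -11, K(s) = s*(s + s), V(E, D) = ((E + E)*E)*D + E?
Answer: 4653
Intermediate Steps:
C(I, j) = -36 + 9*I + 9*j (C(I, j) = 9*((j - 4) + I) = 9*((-4 + j) + I) = 9*(-4 + I + j) = -36 + 9*I + 9*j)
V(E, D) = E + 2*D*E² (V(E, D) = ((2*E)*E)*D + E = (2*E²)*D + E = 2*D*E² + E = E + 2*D*E²)
K(s) = 2*s² (K(s) = s*(2*s) = 2*s²)
-423*Z(K(V(2, C(0, 2))), 101) = -423*(-11) = 4653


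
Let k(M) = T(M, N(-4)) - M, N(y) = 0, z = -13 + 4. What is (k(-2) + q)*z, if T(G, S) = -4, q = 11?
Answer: -81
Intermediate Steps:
z = -9
k(M) = -4 - M
(k(-2) + q)*z = ((-4 - 1*(-2)) + 11)*(-9) = ((-4 + 2) + 11)*(-9) = (-2 + 11)*(-9) = 9*(-9) = -81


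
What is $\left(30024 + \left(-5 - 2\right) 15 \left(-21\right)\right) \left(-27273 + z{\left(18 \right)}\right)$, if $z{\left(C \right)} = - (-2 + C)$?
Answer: $-879497181$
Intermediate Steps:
$z{\left(C \right)} = 2 - C$
$\left(30024 + \left(-5 - 2\right) 15 \left(-21\right)\right) \left(-27273 + z{\left(18 \right)}\right) = \left(30024 + \left(-5 - 2\right) 15 \left(-21\right)\right) \left(-27273 + \left(2 - 18\right)\right) = \left(30024 + \left(-7\right) 15 \left(-21\right)\right) \left(-27273 + \left(2 - 18\right)\right) = \left(30024 - -2205\right) \left(-27273 - 16\right) = \left(30024 + 2205\right) \left(-27289\right) = 32229 \left(-27289\right) = -879497181$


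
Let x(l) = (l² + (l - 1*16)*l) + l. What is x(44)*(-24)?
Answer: -77088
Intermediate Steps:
x(l) = l + l² + l*(-16 + l) (x(l) = (l² + (l - 16)*l) + l = (l² + (-16 + l)*l) + l = (l² + l*(-16 + l)) + l = l + l² + l*(-16 + l))
x(44)*(-24) = (44*(-15 + 2*44))*(-24) = (44*(-15 + 88))*(-24) = (44*73)*(-24) = 3212*(-24) = -77088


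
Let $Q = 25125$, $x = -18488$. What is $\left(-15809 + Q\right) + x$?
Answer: $-9172$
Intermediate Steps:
$\left(-15809 + Q\right) + x = \left(-15809 + 25125\right) - 18488 = 9316 - 18488 = -9172$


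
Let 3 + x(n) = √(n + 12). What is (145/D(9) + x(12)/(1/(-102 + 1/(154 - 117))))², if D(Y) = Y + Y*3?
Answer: 613226190817/1774224 - 1557679277*√6/12321 ≈ 35955.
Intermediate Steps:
D(Y) = 4*Y (D(Y) = Y + 3*Y = 4*Y)
x(n) = -3 + √(12 + n) (x(n) = -3 + √(n + 12) = -3 + √(12 + n))
(145/D(9) + x(12)/(1/(-102 + 1/(154 - 117))))² = (145/((4*9)) + (-3 + √(12 + 12))/(1/(-102 + 1/(154 - 117))))² = (145/36 + (-3 + √24)/(1/(-102 + 1/37)))² = (145*(1/36) + (-3 + 2*√6)/(1/(-102 + 1/37)))² = (145/36 + (-3 + 2*√6)/(1/(-3773/37)))² = (145/36 + (-3 + 2*√6)/(-37/3773))² = (145/36 + (-3 + 2*√6)*(-3773/37))² = (145/36 + (11319/37 - 7546*√6/37))² = (412849/1332 - 7546*√6/37)²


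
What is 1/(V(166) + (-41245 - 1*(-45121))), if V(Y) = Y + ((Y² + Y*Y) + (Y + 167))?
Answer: 1/59487 ≈ 1.6810e-5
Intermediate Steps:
V(Y) = 167 + 2*Y + 2*Y² (V(Y) = Y + ((Y² + Y²) + (167 + Y)) = Y + (2*Y² + (167 + Y)) = Y + (167 + Y + 2*Y²) = 167 + 2*Y + 2*Y²)
1/(V(166) + (-41245 - 1*(-45121))) = 1/((167 + 2*166 + 2*166²) + (-41245 - 1*(-45121))) = 1/((167 + 332 + 2*27556) + (-41245 + 45121)) = 1/((167 + 332 + 55112) + 3876) = 1/(55611 + 3876) = 1/59487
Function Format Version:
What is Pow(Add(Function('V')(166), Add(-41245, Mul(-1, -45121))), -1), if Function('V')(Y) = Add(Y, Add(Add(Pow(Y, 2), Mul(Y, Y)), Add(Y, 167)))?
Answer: Rational(1, 59487) ≈ 1.6810e-5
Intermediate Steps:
Function('V')(Y) = Add(167, Mul(2, Y), Mul(2, Pow(Y, 2))) (Function('V')(Y) = Add(Y, Add(Add(Pow(Y, 2), Pow(Y, 2)), Add(167, Y))) = Add(Y, Add(Mul(2, Pow(Y, 2)), Add(167, Y))) = Add(Y, Add(167, Y, Mul(2, Pow(Y, 2)))) = Add(167, Mul(2, Y), Mul(2, Pow(Y, 2))))
Pow(Add(Function('V')(166), Add(-41245, Mul(-1, -45121))), -1) = Pow(Add(Add(167, Mul(2, 166), Mul(2, Pow(166, 2))), Add(-41245, Mul(-1, -45121))), -1) = Pow(Add(Add(167, 332, Mul(2, 27556)), Add(-41245, 45121)), -1) = Pow(Add(Add(167, 332, 55112), 3876), -1) = Pow(Add(55611, 3876), -1) = Pow(59487, -1) = Rational(1, 59487)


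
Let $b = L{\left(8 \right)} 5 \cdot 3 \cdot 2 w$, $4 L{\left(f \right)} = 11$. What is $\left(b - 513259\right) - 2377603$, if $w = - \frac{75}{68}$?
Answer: $- \frac{393169607}{136} \approx -2.891 \cdot 10^{6}$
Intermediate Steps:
$L{\left(f \right)} = \frac{11}{4}$ ($L{\left(f \right)} = \frac{1}{4} \cdot 11 = \frac{11}{4}$)
$w = - \frac{75}{68}$ ($w = \left(-75\right) \frac{1}{68} = - \frac{75}{68} \approx -1.1029$)
$b = - \frac{12375}{136}$ ($b = \frac{11 \cdot 5 \cdot 3 \cdot 2}{4} \left(- \frac{75}{68}\right) = \frac{11 \cdot 15 \cdot 2}{4} \left(- \frac{75}{68}\right) = \frac{11}{4} \cdot 30 \left(- \frac{75}{68}\right) = \frac{165}{2} \left(- \frac{75}{68}\right) = - \frac{12375}{136} \approx -90.993$)
$\left(b - 513259\right) - 2377603 = \left(- \frac{12375}{136} - 513259\right) - 2377603 = - \frac{69815599}{136} - 2377603 = - \frac{393169607}{136}$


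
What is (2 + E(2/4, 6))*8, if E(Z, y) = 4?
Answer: 48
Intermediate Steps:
(2 + E(2/4, 6))*8 = (2 + 4)*8 = 6*8 = 48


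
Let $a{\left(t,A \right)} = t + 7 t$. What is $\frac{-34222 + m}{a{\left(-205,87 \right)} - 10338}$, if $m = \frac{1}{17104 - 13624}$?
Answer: $\frac{119092559}{41683440} \approx 2.8571$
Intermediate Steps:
$m = \frac{1}{3480} \approx 0.00028736$
$a{\left(t,A \right)} = 8 t$
$\frac{-34222 + m}{a{\left(-205,87 \right)} - 10338} = \frac{-34222 + \frac{1}{3480}}{8 \left(-205\right) - 10338} = - \frac{119092559}{3480 \left(-1640 - 10338\right)} = - \frac{119092559}{3480 \left(-11978\right)} = \left(- \frac{119092559}{3480}\right) \left(- \frac{1}{11978}\right) = \frac{119092559}{41683440}$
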